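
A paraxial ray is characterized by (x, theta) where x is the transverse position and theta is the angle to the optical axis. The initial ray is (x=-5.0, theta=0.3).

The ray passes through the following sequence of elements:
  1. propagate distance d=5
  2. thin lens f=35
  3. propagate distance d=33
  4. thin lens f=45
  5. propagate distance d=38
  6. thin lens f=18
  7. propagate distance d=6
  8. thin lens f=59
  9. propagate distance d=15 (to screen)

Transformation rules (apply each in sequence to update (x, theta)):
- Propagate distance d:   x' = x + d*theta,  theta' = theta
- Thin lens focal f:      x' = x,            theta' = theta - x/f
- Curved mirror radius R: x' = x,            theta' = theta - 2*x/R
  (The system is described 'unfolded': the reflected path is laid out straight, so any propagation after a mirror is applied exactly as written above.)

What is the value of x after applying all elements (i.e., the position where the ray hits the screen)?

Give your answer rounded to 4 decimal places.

Initial: x=-5.0000 theta=0.3000
After 1 (propagate distance d=5): x=-3.5000 theta=0.3000
After 2 (thin lens f=35): x=-3.5000 theta=0.4000
After 3 (propagate distance d=33): x=9.7000 theta=0.4000
After 4 (thin lens f=45): x=9.7000 theta=83/450 (≈0.1844)
After 5 (propagate distance d=38): x=7519/450 (≈16.7089) theta=83/450 (≈0.1844)
After 6 (thin lens f=18): x=7519/450 (≈16.7089) theta=-241/324 (≈-0.7438)
After 7 (propagate distance d=6): x=8266/675 (≈12.2459) theta=-241/324 (≈-0.7438)
After 8 (thin lens f=59): x=8266/675 (≈12.2459) theta=-454667/477900 (≈-0.9514)
After 9 (propagate distance d=15 (to screen)): x=-322559/159300 (≈-2.0249) theta=-454667/477900 (≈-0.9514)
Rounded to 4 decimal places: x = -2.0249

Answer: -2.0249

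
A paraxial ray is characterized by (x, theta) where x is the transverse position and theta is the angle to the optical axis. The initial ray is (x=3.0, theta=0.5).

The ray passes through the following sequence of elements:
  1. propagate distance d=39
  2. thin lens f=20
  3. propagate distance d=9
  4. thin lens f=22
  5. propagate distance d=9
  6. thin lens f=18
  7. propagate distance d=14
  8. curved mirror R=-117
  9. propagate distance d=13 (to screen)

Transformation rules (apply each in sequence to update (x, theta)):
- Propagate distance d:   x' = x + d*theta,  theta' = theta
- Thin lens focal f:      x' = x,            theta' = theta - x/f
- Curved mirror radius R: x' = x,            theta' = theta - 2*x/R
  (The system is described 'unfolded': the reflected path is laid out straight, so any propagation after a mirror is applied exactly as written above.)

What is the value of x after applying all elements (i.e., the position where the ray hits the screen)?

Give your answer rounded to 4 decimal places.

Answer: -43.8747

Derivation:
Initial: x=3.0000 theta=0.5000
After 1 (propagate distance d=39): x=22.5000 theta=0.5000
After 2 (thin lens f=20): x=22.5000 theta=-0.6250
After 3 (propagate distance d=9): x=16.8750 theta=-0.6250
After 4 (thin lens f=22): x=16.8750 theta=-245/176 (≈-1.3920)
After 5 (propagate distance d=9): x=765/176 (≈4.3466) theta=-245/176 (≈-1.3920)
After 6 (thin lens f=18): x=765/176 (≈4.3466) theta=-575/352 (≈-1.6335)
After 7 (propagate distance d=14): x=-815/44 (≈-18.5227) theta=-575/352 (≈-1.6335)
After 8 (curved mirror R=-117): x=-815/44 (≈-18.5227) theta=-80315/41184 (≈-1.9502)
After 9 (propagate distance d=13 (to screen)): x=-138995/3168 (≈-43.8747) theta=-80315/41184 (≈-1.9502)
Rounded to 4 decimal places: x = -43.8747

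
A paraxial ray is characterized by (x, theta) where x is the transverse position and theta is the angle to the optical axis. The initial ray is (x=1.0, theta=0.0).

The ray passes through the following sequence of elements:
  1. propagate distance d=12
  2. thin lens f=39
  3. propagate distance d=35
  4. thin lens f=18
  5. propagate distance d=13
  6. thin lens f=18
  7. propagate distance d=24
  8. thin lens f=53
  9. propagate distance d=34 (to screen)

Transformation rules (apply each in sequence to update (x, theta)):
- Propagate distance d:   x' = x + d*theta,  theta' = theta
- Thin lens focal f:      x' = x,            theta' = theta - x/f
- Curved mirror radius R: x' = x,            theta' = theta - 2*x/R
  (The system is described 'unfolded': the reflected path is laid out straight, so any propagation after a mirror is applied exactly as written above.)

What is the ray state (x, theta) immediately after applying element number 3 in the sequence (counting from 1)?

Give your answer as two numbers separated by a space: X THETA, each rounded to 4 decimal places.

Answer: 0.1026 -0.0256

Derivation:
Initial: x=1.0000 theta=0.0000
After 1 (propagate distance d=12): x=1.0000 theta=0.0000
After 2 (thin lens f=39): x=1.0000 theta=-1/39 (≈-0.0256)
After 3 (propagate distance d=35): x=4/39 (≈0.1026) theta=-1/39 (≈-0.0256)
Rounded to 4 decimal places: x = 0.1026, theta = -0.0256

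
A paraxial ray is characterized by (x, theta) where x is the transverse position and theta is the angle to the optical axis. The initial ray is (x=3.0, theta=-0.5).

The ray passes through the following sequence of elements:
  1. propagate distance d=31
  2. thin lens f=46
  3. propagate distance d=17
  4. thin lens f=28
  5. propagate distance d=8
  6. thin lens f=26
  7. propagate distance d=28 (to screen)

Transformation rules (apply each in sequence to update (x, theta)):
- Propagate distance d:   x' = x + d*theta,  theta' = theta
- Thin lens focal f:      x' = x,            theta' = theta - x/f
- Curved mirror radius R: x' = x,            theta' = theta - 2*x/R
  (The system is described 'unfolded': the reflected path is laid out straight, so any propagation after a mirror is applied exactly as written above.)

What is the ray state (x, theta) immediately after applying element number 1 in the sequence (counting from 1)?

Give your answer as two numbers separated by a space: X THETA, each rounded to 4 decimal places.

Initial: x=3.0000 theta=-0.5000
After 1 (propagate distance d=31): x=-12.5000 theta=-0.5000
Rounded to 4 decimal places: x = -12.5000, theta = -0.5000

Answer: -12.5000 -0.5000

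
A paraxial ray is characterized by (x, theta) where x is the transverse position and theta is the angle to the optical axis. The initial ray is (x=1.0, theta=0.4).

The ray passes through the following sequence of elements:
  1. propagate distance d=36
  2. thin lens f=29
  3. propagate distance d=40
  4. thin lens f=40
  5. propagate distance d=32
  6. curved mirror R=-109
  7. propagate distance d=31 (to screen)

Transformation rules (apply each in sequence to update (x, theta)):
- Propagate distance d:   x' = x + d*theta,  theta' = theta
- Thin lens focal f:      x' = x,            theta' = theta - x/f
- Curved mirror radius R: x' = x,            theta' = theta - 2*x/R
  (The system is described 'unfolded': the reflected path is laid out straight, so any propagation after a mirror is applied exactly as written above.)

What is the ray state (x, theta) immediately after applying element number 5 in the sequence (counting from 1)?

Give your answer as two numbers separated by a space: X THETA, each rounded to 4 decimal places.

Answer: -2.1614 -0.3850

Derivation:
Initial: x=1.0000 theta=0.4000
After 1 (propagate distance d=36): x=15.4000 theta=0.4000
After 2 (thin lens f=29): x=15.4000 theta=-19/145 (≈-0.1310)
After 3 (propagate distance d=40): x=1473/145 (≈10.1586) theta=-19/145 (≈-0.1310)
After 4 (thin lens f=40): x=1473/145 (≈10.1586) theta=-0.3850
After 5 (propagate distance d=32): x=-1567/725 (≈-2.1614) theta=-0.3850
Rounded to 4 decimal places: x = -2.1614, theta = -0.3850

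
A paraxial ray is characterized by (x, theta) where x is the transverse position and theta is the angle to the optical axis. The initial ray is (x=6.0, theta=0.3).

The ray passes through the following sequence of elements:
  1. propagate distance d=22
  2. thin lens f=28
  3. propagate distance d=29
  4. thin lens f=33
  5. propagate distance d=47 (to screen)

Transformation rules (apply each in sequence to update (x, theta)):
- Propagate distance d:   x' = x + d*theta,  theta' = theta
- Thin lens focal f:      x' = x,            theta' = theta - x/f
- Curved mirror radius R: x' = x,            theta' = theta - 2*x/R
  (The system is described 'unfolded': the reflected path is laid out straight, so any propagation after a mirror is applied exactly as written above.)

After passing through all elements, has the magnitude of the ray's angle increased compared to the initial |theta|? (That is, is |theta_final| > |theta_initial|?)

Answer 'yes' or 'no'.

Initial: x=6.0000 theta=0.3000
After 1 (propagate distance d=22): x=12.6000 theta=0.3000
After 2 (thin lens f=28): x=12.6000 theta=-0.1500
After 3 (propagate distance d=29): x=8.2500 theta=-0.1500
After 4 (thin lens f=33): x=8.2500 theta=-0.4000
After 5 (propagate distance d=47 (to screen)): x=-10.5500 theta=-0.4000
|theta_initial|=0.3000 |theta_final|=0.4000 -> increased

Answer: yes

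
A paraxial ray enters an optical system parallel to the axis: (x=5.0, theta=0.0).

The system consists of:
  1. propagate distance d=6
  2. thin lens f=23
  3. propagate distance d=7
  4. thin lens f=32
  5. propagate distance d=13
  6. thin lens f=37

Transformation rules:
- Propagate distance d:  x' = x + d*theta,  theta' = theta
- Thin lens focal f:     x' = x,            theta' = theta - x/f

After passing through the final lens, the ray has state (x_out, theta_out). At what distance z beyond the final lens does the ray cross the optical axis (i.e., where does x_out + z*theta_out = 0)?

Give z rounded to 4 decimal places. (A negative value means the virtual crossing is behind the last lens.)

Answer: -2.4904

Derivation:
Initial: x=5.0000 theta=0.0000
After 1 (propagate distance d=6): x=5.0000 theta=0.0000
After 2 (thin lens f=23): x=5.0000 theta=-5/23 (≈-0.2174)
After 3 (propagate distance d=7): x=80/23 (≈3.4783) theta=-5/23 (≈-0.2174)
After 4 (thin lens f=32): x=80/23 (≈3.4783) theta=-15/46 (≈-0.3261)
After 5 (propagate distance d=13): x=-35/46 (≈-0.7609) theta=-15/46 (≈-0.3261)
After 6 (thin lens f=37): x=-35/46 (≈-0.7609) theta=-260/851 (≈-0.3055)
z_focus = -x_out/theta_out = -(-35/46)/(-260/851) = -259/104 ≈ -2.4904
Rounded to 4 decimal places: z = -2.4904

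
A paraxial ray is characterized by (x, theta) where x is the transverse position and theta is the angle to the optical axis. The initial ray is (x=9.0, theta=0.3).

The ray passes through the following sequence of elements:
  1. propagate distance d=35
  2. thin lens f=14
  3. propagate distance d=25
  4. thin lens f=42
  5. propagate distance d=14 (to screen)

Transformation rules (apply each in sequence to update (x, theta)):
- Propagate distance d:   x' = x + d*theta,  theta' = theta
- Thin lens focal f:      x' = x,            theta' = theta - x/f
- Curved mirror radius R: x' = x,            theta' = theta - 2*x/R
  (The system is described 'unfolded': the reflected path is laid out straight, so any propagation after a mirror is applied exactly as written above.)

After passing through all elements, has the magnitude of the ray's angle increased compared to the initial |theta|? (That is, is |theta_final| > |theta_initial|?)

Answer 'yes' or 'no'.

Answer: yes

Derivation:
Initial: x=9.0000 theta=0.3000
After 1 (propagate distance d=35): x=19.5000 theta=0.3000
After 2 (thin lens f=14): x=19.5000 theta=-153/140 (≈-1.0929)
After 3 (propagate distance d=25): x=-219/28 (≈-7.8214) theta=-153/140 (≈-1.0929)
After 4 (thin lens f=42): x=-219/28 (≈-7.8214) theta=-1777/1960 (≈-0.9066)
After 5 (propagate distance d=14 (to screen)): x=-718/35 (≈-20.5143) theta=-1777/1960 (≈-0.9066)
|theta_initial|=0.3000 |theta_final|=1777/1960 (≈0.9066) -> increased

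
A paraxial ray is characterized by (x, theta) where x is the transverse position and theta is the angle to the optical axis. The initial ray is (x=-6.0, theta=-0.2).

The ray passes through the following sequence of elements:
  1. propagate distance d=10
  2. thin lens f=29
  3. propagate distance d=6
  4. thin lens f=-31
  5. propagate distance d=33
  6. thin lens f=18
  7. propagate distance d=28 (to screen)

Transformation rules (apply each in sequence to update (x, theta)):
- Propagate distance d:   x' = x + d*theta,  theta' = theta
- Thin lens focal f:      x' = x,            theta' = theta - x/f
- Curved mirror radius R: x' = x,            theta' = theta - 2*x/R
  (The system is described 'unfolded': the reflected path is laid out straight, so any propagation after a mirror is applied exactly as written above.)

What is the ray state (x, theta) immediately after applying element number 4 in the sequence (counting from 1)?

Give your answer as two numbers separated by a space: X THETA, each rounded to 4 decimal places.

Initial: x=-6.0000 theta=-0.2000
After 1 (propagate distance d=10): x=-8.0000 theta=-0.2000
After 2 (thin lens f=29): x=-8.0000 theta=11/145 (≈0.0759)
After 3 (propagate distance d=6): x=-1094/145 (≈-7.5448) theta=11/145 (≈0.0759)
After 4 (thin lens f=-31): x=-1094/145 (≈-7.5448) theta=-753/4495 (≈-0.1675)
Rounded to 4 decimal places: x = -7.5448, theta = -0.1675

Answer: -7.5448 -0.1675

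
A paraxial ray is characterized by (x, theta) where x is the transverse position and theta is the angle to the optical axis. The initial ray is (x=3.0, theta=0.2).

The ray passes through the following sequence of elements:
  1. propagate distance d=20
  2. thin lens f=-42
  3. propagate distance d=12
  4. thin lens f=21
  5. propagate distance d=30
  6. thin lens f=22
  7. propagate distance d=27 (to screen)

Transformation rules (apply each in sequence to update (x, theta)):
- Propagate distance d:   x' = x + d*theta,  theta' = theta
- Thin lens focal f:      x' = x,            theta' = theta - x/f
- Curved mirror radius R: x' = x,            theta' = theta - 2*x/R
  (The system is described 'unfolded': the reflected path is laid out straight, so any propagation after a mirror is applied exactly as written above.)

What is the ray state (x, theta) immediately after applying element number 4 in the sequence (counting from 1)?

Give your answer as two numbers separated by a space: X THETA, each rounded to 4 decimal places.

Initial: x=3.0000 theta=0.2000
After 1 (propagate distance d=20): x=7.0000 theta=0.2000
After 2 (thin lens f=-42): x=7.0000 theta=11/30 (≈0.3667)
After 3 (propagate distance d=12): x=11.4000 theta=11/30 (≈0.3667)
After 4 (thin lens f=21): x=11.4000 theta=-37/210 (≈-0.1762)
Rounded to 4 decimal places: x = 11.4000, theta = -0.1762

Answer: 11.4000 -0.1762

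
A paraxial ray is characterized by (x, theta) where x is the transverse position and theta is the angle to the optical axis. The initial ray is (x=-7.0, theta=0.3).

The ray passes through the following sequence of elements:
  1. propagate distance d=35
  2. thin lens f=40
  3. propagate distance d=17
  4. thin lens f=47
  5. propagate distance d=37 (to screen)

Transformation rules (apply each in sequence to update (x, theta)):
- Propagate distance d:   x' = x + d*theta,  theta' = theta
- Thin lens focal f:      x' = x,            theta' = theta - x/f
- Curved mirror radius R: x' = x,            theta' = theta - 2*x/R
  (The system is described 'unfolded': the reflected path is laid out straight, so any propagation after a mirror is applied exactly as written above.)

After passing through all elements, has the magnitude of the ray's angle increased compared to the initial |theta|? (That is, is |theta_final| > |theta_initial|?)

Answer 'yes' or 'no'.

Answer: no

Derivation:
Initial: x=-7.0000 theta=0.3000
After 1 (propagate distance d=35): x=3.5000 theta=0.3000
After 2 (thin lens f=40): x=3.5000 theta=0.2125
After 3 (propagate distance d=17): x=7.1125 theta=0.2125
After 4 (thin lens f=47): x=7.1125 theta=23/376 (≈0.0612)
After 5 (propagate distance d=37 (to screen)): x=35253/3760 (≈9.3758) theta=23/376 (≈0.0612)
|theta_initial|=0.3000 |theta_final|=23/376 (≈0.0612) -> not increased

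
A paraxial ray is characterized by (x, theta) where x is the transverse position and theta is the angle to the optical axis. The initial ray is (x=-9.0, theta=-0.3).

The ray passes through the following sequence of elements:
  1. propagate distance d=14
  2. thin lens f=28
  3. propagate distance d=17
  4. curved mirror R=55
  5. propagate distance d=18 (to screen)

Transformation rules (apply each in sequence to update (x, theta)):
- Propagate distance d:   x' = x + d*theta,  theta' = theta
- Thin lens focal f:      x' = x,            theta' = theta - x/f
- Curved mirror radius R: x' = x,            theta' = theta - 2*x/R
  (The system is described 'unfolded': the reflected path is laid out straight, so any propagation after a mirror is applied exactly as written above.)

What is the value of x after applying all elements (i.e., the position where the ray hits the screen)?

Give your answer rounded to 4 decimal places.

Initial: x=-9.0000 theta=-0.3000
After 1 (propagate distance d=14): x=-13.2000 theta=-0.3000
After 2 (thin lens f=28): x=-13.2000 theta=6/35 (≈0.1714)
After 3 (propagate distance d=17): x=-72/7 (≈-10.2857) theta=6/35 (≈0.1714)
After 4 (curved mirror R=55): x=-72/7 (≈-10.2857) theta=6/11 (≈0.5455)
After 5 (propagate distance d=18 (to screen)): x=-36/77 (≈-0.4675) theta=6/11 (≈0.5455)
Rounded to 4 decimal places: x = -0.4675

Answer: -0.4675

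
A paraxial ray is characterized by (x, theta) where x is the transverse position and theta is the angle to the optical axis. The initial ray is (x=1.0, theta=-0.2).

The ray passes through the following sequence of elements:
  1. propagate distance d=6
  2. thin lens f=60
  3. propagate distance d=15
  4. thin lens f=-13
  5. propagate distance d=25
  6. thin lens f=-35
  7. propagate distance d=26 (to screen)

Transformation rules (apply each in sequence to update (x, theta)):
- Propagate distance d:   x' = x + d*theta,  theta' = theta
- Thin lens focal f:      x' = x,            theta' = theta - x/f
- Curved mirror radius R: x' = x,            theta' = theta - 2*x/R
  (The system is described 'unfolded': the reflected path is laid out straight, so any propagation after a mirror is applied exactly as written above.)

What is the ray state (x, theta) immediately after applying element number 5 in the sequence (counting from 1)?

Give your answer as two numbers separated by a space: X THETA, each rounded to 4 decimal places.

Answer: -14.1244 -0.4390

Derivation:
Initial: x=1.0000 theta=-0.2000
After 1 (propagate distance d=6): x=-0.2000 theta=-0.2000
After 2 (thin lens f=60): x=-0.2000 theta=-59/300 (≈-0.1967)
After 3 (propagate distance d=15): x=-3.1500 theta=-59/300 (≈-0.1967)
After 4 (thin lens f=-13): x=-3.1500 theta=-428/975 (≈-0.4390)
After 5 (propagate distance d=25): x=-11017/780 (≈-14.1244) theta=-428/975 (≈-0.4390)
Rounded to 4 decimal places: x = -14.1244, theta = -0.4390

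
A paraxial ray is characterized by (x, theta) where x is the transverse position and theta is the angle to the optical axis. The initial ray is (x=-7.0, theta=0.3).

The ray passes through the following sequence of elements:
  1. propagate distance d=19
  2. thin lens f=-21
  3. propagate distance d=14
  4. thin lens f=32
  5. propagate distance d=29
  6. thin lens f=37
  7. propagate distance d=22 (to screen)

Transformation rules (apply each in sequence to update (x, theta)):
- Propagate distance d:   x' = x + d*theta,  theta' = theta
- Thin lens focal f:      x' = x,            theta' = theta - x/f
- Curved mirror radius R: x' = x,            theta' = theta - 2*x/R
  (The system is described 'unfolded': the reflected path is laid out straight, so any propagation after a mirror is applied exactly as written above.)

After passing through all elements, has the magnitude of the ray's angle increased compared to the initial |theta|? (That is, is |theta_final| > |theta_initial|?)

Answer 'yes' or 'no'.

Initial: x=-7.0000 theta=0.3000
After 1 (propagate distance d=19): x=-1.3000 theta=0.3000
After 2 (thin lens f=-21): x=-1.3000 theta=5/21 (≈0.2381)
After 3 (propagate distance d=14): x=61/30 (≈2.0333) theta=5/21 (≈0.2381)
After 4 (thin lens f=32): x=61/30 (≈2.0333) theta=391/2240 (≈0.1746)
After 5 (propagate distance d=29): x=47681/6720 (≈7.0954) theta=391/2240 (≈0.1746)
After 6 (thin lens f=37): x=47681/6720 (≈7.0954) theta=-107/6216 (≈-0.0172)
After 7 (propagate distance d=22 (to screen)): x=556679/82880 (≈6.7167) theta=-107/6216 (≈-0.0172)
|theta_initial|=0.3000 |theta_final|=107/6216 (≈0.0172) -> not increased

Answer: no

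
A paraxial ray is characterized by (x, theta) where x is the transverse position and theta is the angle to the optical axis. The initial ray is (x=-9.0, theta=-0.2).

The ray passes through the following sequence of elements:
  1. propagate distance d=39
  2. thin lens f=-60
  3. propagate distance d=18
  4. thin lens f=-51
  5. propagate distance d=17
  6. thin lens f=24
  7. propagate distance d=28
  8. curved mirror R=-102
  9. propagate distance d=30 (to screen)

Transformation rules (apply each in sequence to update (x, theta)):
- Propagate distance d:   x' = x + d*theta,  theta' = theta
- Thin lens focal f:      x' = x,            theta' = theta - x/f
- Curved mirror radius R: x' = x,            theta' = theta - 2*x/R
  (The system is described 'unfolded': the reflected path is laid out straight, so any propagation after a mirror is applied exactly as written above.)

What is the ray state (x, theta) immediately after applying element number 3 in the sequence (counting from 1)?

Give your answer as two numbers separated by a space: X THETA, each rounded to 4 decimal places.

Initial: x=-9.0000 theta=-0.2000
After 1 (propagate distance d=39): x=-16.8000 theta=-0.2000
After 2 (thin lens f=-60): x=-16.8000 theta=-0.4800
After 3 (propagate distance d=18): x=-25.4400 theta=-0.4800
Rounded to 4 decimal places: x = -25.4400, theta = -0.4800

Answer: -25.4400 -0.4800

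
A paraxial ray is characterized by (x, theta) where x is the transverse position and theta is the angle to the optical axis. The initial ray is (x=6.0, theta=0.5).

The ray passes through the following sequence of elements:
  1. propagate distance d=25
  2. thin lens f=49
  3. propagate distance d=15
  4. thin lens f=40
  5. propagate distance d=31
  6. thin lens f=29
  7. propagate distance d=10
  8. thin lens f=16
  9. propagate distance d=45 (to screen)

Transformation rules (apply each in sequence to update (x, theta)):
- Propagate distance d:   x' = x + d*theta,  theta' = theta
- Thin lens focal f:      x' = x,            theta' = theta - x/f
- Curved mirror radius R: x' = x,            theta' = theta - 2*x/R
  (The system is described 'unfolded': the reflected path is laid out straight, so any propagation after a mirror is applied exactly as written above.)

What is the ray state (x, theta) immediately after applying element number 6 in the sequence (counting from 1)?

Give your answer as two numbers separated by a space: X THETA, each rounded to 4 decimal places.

Answer: 8.3717 -0.6746

Derivation:
Initial: x=6.0000 theta=0.5000
After 1 (propagate distance d=25): x=18.5000 theta=0.5000
After 2 (thin lens f=49): x=18.5000 theta=6/49 (≈0.1224)
After 3 (propagate distance d=15): x=1993/98 (≈20.3367) theta=6/49 (≈0.1224)
After 4 (thin lens f=40): x=1993/98 (≈20.3367) theta=-1513/3920 (≈-0.3860)
After 5 (propagate distance d=31): x=32817/3920 (≈8.3717) theta=-1513/3920 (≈-0.3860)
After 6 (thin lens f=29): x=32817/3920 (≈8.3717) theta=-38347/56840 (≈-0.6746)
Rounded to 4 decimal places: x = 8.3717, theta = -0.6746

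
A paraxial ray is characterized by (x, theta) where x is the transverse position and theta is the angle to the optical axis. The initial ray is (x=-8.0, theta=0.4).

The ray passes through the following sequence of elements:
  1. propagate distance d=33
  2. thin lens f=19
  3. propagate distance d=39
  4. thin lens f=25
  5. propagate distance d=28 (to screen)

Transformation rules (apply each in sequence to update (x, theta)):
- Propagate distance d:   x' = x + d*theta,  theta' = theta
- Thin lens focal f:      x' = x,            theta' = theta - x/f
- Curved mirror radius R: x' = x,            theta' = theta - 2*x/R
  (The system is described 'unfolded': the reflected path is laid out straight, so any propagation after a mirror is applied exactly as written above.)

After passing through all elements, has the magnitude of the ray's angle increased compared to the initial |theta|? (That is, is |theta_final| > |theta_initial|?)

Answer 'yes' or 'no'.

Answer: no

Derivation:
Initial: x=-8.0000 theta=0.4000
After 1 (propagate distance d=33): x=5.2000 theta=0.4000
After 2 (thin lens f=19): x=5.2000 theta=12/95 (≈0.1263)
After 3 (propagate distance d=39): x=962/95 (≈10.1263) theta=12/95 (≈0.1263)
After 4 (thin lens f=25): x=962/95 (≈10.1263) theta=-662/2375 (≈-0.2787)
After 5 (propagate distance d=28 (to screen)): x=5514/2375 (≈2.3217) theta=-662/2375 (≈-0.2787)
|theta_initial|=0.4000 |theta_final|=662/2375 (≈0.2787) -> not increased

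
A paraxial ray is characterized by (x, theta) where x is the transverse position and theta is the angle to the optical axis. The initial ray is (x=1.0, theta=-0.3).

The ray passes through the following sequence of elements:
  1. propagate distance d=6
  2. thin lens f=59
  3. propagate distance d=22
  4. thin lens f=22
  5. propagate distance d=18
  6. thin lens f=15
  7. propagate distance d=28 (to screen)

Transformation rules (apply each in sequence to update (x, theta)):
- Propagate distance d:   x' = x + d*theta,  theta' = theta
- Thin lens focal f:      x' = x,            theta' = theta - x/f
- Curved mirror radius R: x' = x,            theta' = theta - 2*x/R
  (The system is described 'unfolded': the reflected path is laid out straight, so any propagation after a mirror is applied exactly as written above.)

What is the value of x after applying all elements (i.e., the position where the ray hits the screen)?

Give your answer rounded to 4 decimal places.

Initial: x=1.0000 theta=-0.3000
After 1 (propagate distance d=6): x=-0.8000 theta=-0.3000
After 2 (thin lens f=59): x=-0.8000 theta=-169/590 (≈-0.2864)
After 3 (propagate distance d=22): x=-419/59 (≈-7.1017) theta=-169/590 (≈-0.2864)
After 4 (thin lens f=22): x=-419/59 (≈-7.1017) theta=2/55 (≈0.0364)
After 5 (propagate distance d=18): x=-20921/3245 (≈-6.4471) theta=2/55 (≈0.0364)
After 6 (thin lens f=15): x=-20921/3245 (≈-6.4471) theta=22691/48675 (≈0.4662)
After 7 (propagate distance d=28 (to screen)): x=321533/48675 (≈6.6057) theta=22691/48675 (≈0.4662)
Rounded to 4 decimal places: x = 6.6057

Answer: 6.6057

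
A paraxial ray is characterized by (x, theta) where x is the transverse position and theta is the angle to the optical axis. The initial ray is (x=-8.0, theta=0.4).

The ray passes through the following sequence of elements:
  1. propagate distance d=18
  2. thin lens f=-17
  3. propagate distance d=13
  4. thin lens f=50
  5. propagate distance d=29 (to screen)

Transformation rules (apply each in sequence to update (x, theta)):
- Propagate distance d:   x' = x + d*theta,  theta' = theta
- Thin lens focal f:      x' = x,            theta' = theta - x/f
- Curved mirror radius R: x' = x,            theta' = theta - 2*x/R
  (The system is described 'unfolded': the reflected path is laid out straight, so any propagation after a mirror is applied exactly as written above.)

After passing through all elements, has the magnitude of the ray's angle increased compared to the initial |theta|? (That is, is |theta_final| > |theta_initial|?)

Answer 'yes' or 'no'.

Answer: no

Derivation:
Initial: x=-8.0000 theta=0.4000
After 1 (propagate distance d=18): x=-0.8000 theta=0.4000
After 2 (thin lens f=-17): x=-0.8000 theta=6/17 (≈0.3529)
After 3 (propagate distance d=13): x=322/85 (≈3.7882) theta=6/17 (≈0.3529)
After 4 (thin lens f=50): x=322/85 (≈3.7882) theta=589/2125 (≈0.2772)
After 5 (propagate distance d=29 (to screen)): x=25131/2125 (≈11.8264) theta=589/2125 (≈0.2772)
|theta_initial|=0.4000 |theta_final|=589/2125 (≈0.2772) -> not increased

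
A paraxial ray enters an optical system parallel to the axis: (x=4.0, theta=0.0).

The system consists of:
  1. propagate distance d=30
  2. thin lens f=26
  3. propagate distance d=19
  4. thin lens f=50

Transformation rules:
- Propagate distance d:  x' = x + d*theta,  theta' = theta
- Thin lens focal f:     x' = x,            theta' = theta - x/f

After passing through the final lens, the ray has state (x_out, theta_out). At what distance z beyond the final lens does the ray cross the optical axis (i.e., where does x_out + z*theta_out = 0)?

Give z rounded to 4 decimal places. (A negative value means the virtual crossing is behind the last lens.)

Answer: 6.1404

Derivation:
Initial: x=4.0000 theta=0.0000
After 1 (propagate distance d=30): x=4.0000 theta=0.0000
After 2 (thin lens f=26): x=4.0000 theta=-2/13 (≈-0.1538)
After 3 (propagate distance d=19): x=14/13 (≈1.0769) theta=-2/13 (≈-0.1538)
After 4 (thin lens f=50): x=14/13 (≈1.0769) theta=-57/325 (≈-0.1754)
z_focus = -x_out/theta_out = -(14/13)/(-57/325) = 350/57 ≈ 6.1404
Rounded to 4 decimal places: z = 6.1404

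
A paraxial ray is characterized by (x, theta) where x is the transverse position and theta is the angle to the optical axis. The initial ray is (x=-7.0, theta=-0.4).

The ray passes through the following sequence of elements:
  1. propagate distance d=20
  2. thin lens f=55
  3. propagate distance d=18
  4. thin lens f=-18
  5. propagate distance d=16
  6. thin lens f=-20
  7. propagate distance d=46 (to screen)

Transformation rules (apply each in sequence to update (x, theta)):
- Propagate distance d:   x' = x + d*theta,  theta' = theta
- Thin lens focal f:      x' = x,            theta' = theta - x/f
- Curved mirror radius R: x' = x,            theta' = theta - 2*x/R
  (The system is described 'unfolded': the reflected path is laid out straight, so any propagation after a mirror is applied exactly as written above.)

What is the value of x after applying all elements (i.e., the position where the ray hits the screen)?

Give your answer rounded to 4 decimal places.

Initial: x=-7.0000 theta=-0.4000
After 1 (propagate distance d=20): x=-15.0000 theta=-0.4000
After 2 (thin lens f=55): x=-15.0000 theta=-7/55 (≈-0.1273)
After 3 (propagate distance d=18): x=-951/55 (≈-17.2909) theta=-7/55 (≈-0.1273)
After 4 (thin lens f=-18): x=-951/55 (≈-17.2909) theta=-359/330 (≈-1.0879)
After 5 (propagate distance d=16): x=-1145/33 (≈-34.6970) theta=-359/330 (≈-1.0879)
After 6 (thin lens f=-20): x=-1145/33 (≈-34.6970) theta=-621/220 (≈-2.8227)
After 7 (propagate distance d=46 (to screen)): x=-54299/330 (≈-164.5424) theta=-621/220 (≈-2.8227)
Rounded to 4 decimal places: x = -164.5424

Answer: -164.5424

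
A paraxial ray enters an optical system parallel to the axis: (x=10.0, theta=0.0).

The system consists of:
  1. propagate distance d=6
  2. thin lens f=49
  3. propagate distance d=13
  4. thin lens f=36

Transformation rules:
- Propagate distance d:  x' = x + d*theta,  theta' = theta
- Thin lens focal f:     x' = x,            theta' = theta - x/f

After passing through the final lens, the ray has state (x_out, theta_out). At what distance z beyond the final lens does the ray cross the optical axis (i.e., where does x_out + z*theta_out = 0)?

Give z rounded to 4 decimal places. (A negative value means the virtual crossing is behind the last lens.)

Initial: x=10.0000 theta=0.0000
After 1 (propagate distance d=6): x=10.0000 theta=0.0000
After 2 (thin lens f=49): x=10.0000 theta=-10/49 (≈-0.2041)
After 3 (propagate distance d=13): x=360/49 (≈7.3469) theta=-10/49 (≈-0.2041)
After 4 (thin lens f=36): x=360/49 (≈7.3469) theta=-20/49 (≈-0.4082)
z_focus = -x_out/theta_out = -(360/49)/(-20/49) = 18.0000
Rounded to 4 decimal places: z = 18.0000

Answer: 18.0000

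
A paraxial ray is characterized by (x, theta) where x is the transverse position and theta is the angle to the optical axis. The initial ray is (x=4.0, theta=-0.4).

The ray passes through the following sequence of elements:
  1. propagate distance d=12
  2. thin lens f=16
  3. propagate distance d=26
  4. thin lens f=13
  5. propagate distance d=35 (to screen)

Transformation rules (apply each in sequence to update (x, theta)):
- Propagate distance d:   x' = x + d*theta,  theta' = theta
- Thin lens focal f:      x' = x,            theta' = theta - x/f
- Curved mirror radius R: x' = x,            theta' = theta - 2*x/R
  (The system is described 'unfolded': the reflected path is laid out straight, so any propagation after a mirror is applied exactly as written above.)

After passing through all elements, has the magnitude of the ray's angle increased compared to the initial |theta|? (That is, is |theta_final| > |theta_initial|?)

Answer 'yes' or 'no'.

Answer: yes

Derivation:
Initial: x=4.0000 theta=-0.4000
After 1 (propagate distance d=12): x=-0.8000 theta=-0.4000
After 2 (thin lens f=16): x=-0.8000 theta=-0.3500
After 3 (propagate distance d=26): x=-9.9000 theta=-0.3500
After 4 (thin lens f=13): x=-9.9000 theta=107/260 (≈0.4115)
After 5 (propagate distance d=35 (to screen)): x=1171/260 (≈4.5038) theta=107/260 (≈0.4115)
|theta_initial|=0.4000 |theta_final|=107/260 (≈0.4115) -> increased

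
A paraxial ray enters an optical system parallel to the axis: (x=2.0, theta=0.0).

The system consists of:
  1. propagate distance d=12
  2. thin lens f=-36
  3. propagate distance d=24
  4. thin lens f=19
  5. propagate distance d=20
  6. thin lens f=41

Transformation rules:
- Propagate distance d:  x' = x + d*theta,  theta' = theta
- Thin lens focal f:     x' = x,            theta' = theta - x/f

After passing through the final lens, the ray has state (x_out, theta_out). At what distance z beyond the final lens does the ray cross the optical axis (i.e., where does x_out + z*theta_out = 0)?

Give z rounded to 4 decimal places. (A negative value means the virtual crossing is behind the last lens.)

Answer: 6.5567

Derivation:
Initial: x=2.0000 theta=0.0000
After 1 (propagate distance d=12): x=2.0000 theta=0.0000
After 2 (thin lens f=-36): x=2.0000 theta=1/18 (≈0.0556)
After 3 (propagate distance d=24): x=10/3 (≈3.3333) theta=1/18 (≈0.0556)
After 4 (thin lens f=19): x=10/3 (≈3.3333) theta=-41/342 (≈-0.1199)
After 5 (propagate distance d=20): x=160/171 (≈0.9357) theta=-41/342 (≈-0.1199)
After 6 (thin lens f=41): x=160/171 (≈0.9357) theta=-667/4674 (≈-0.1427)
z_focus = -x_out/theta_out = -(160/171)/(-667/4674) = 13120/2001 ≈ 6.5567
Rounded to 4 decimal places: z = 6.5567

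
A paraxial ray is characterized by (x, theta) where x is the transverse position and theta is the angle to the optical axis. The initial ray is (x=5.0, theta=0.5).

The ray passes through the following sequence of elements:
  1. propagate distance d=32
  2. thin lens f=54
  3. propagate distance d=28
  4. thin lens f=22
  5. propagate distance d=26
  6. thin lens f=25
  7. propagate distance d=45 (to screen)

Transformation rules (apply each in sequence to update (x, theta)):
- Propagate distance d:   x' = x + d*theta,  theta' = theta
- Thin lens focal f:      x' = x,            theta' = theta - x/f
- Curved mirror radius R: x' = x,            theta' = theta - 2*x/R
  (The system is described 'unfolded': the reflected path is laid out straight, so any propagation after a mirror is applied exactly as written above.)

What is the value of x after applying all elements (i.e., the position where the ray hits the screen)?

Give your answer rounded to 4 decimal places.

Answer: -43.1222

Derivation:
Initial: x=5.0000 theta=0.5000
After 1 (propagate distance d=32): x=21.0000 theta=0.5000
After 2 (thin lens f=54): x=21.0000 theta=1/9 (≈0.1111)
After 3 (propagate distance d=28): x=217/9 (≈24.1111) theta=1/9 (≈0.1111)
After 4 (thin lens f=22): x=217/9 (≈24.1111) theta=-65/66 (≈-0.9848)
After 5 (propagate distance d=26): x=-148/99 (≈-1.4949) theta=-65/66 (≈-0.9848)
After 6 (thin lens f=25): x=-148/99 (≈-1.4949) theta=-4579/4950 (≈-0.9251)
After 7 (propagate distance d=45 (to screen)): x=-3881/90 (≈-43.1222) theta=-4579/4950 (≈-0.9251)
Rounded to 4 decimal places: x = -43.1222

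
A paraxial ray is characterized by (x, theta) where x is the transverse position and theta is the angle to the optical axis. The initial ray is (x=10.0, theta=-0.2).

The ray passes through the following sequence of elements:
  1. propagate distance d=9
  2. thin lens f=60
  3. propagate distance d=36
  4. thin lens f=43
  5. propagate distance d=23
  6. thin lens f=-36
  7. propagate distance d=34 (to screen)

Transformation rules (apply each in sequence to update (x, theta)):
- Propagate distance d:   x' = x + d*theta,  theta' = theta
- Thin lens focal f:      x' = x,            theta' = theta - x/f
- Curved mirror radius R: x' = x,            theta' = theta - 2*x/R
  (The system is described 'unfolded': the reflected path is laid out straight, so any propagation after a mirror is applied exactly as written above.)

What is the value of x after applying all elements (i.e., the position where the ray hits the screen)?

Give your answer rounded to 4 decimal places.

Initial: x=10.0000 theta=-0.2000
After 1 (propagate distance d=9): x=8.2000 theta=-0.2000
After 2 (thin lens f=60): x=8.2000 theta=-101/300 (≈-0.3367)
After 3 (propagate distance d=36): x=-3.9200 theta=-101/300 (≈-0.3367)
After 4 (thin lens f=43): x=-3.9200 theta=-3167/12900 (≈-0.2455)
After 5 (propagate distance d=23): x=-123409/12900 (≈-9.5666) theta=-3167/12900 (≈-0.2455)
After 6 (thin lens f=-36): x=-123409/12900 (≈-9.5666) theta=-237421/464400 (≈-0.5112)
After 7 (propagate distance d=34 (to screen)): x=-6257519/232200 (≈-26.9488) theta=-237421/464400 (≈-0.5112)
Rounded to 4 decimal places: x = -26.9488

Answer: -26.9488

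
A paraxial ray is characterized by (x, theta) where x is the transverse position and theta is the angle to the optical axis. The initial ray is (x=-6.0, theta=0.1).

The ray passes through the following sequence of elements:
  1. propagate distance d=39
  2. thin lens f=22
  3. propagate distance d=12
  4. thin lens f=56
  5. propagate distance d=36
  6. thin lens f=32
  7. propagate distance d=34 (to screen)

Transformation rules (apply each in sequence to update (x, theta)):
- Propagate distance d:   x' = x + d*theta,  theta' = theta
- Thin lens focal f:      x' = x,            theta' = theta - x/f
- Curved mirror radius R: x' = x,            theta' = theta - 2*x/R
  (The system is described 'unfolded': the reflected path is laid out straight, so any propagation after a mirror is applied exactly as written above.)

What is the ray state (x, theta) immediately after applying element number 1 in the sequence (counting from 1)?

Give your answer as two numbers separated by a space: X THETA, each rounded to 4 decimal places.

Initial: x=-6.0000 theta=0.1000
After 1 (propagate distance d=39): x=-2.1000 theta=0.1000
Rounded to 4 decimal places: x = -2.1000, theta = 0.1000

Answer: -2.1000 0.1000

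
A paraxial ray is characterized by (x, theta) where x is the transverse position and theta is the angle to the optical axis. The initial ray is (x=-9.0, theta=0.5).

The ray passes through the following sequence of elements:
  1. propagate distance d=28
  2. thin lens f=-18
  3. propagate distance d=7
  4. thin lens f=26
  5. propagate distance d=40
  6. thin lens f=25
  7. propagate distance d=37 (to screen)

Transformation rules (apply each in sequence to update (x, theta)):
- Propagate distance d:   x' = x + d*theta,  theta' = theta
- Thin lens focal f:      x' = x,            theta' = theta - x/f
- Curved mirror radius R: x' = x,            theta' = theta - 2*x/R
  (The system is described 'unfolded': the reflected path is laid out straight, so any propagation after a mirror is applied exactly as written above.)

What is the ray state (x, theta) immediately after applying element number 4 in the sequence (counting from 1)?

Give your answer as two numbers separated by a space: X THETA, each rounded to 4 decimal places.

Initial: x=-9.0000 theta=0.5000
After 1 (propagate distance d=28): x=5.0000 theta=0.5000
After 2 (thin lens f=-18): x=5.0000 theta=7/9 (≈0.7778)
After 3 (propagate distance d=7): x=94/9 (≈10.4444) theta=7/9 (≈0.7778)
After 4 (thin lens f=26): x=94/9 (≈10.4444) theta=44/117 (≈0.3761)
Rounded to 4 decimal places: x = 10.4444, theta = 0.3761

Answer: 10.4444 0.3761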